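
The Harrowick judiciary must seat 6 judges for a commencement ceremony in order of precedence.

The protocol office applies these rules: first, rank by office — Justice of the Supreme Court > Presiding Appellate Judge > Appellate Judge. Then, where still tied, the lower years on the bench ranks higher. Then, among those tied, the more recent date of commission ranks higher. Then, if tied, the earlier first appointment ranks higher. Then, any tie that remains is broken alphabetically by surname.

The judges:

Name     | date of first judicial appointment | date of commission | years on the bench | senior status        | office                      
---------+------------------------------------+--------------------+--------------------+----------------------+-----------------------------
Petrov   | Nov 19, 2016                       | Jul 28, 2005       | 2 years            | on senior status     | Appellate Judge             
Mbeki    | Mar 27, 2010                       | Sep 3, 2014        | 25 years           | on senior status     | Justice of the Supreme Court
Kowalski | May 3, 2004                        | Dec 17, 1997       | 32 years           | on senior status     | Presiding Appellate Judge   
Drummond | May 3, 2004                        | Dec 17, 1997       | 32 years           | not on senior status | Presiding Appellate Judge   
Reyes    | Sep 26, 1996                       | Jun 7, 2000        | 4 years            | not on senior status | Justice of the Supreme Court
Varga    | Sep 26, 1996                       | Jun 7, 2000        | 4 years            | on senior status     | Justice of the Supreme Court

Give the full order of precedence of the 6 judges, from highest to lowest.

Reyes, Varga, Mbeki, Drummond, Kowalski, Petrov

By office: Reyes, Varga and Mbeki (Justice of the Supreme Court); then Drummond and Kowalski (Presiding Appellate Judge); then Petrov (Appellate Judge).
Among Reyes, Varga and Mbeki, by years on the bench (lower first): Reyes and Varga (4 years) before Mbeki (25 years).
Reyes and Varga both have date of commission Jun 7, 2000, so the next rule applies.
Reyes and Varga both have date of first judicial appointment Sep 26, 1996, so the next rule applies.
Among Reyes and Varga, alphabetically by surname: Reyes before Varga.
Drummond and Kowalski both have years on the bench 32 years, so the next rule applies.
Drummond and Kowalski both have date of commission Dec 17, 1997, so the next rule applies.
Drummond and Kowalski both have date of first judicial appointment May 3, 2004, so the next rule applies.
Among Drummond and Kowalski, alphabetically by surname: Drummond before Kowalski.
Full order: Reyes, Varga, Mbeki, Drummond, Kowalski, Petrov.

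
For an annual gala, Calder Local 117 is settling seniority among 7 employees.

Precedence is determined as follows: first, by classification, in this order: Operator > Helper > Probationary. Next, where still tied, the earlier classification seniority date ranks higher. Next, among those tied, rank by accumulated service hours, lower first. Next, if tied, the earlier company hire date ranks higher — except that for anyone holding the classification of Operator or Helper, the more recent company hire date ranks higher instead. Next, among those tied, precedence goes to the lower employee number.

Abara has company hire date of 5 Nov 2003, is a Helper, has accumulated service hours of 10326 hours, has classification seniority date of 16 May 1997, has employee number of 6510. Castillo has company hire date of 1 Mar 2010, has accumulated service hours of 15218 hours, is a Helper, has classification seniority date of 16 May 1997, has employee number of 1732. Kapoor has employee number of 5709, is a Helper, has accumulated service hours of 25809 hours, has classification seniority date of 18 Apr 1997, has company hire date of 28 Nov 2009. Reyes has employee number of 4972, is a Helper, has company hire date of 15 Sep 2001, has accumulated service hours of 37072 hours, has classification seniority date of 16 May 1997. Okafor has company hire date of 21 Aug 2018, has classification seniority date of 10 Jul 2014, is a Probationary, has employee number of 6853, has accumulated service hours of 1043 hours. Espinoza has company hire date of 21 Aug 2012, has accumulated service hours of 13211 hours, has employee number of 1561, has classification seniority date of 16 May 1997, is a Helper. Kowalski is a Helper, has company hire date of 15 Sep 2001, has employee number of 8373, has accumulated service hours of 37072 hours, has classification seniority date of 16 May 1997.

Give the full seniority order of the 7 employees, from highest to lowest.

Kapoor, Abara, Espinoza, Castillo, Reyes, Kowalski, Okafor

By classification: Kapoor, Abara, Espinoza, Castillo, Reyes and Kowalski (Helper); then Okafor (Probationary).
Among Kapoor, Abara, Espinoza, Castillo, Reyes and Kowalski, by classification seniority date (earlier first): Kapoor (18 Apr 1997) before Abara, Espinoza, Castillo, Reyes and Kowalski (16 May 1997).
Among Abara, Espinoza, Castillo, Reyes and Kowalski, by accumulated service hours (lower first): Abara (10326 hours) before Espinoza (13211 hours) before Castillo (15218 hours) before Reyes and Kowalski (37072 hours).
Reyes and Kowalski both have company hire date 15 Sep 2001, so the next rule applies.
Among Reyes and Kowalski, by employee number (lower first): Reyes (4972) before Kowalski (8373).
Full order: Kapoor, Abara, Espinoza, Castillo, Reyes, Kowalski, Okafor.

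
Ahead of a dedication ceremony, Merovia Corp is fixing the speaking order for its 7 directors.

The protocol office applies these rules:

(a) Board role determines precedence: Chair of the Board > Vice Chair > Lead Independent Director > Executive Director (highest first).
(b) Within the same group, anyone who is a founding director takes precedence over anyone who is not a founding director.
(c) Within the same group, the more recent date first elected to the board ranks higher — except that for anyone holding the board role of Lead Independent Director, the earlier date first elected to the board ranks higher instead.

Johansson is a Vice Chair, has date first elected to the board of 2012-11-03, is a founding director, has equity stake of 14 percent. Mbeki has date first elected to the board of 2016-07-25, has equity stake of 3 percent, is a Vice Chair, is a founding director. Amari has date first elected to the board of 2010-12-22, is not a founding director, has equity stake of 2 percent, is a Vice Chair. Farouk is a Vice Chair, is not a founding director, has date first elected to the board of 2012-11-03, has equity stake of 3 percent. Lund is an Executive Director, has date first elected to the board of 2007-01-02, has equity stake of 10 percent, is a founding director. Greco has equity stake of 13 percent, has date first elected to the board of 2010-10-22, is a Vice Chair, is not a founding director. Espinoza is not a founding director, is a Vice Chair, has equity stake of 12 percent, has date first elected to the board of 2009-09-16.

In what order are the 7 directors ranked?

Mbeki, Johansson, Farouk, Amari, Greco, Espinoza, Lund

By board role: Mbeki, Johansson, Farouk, Amari, Greco and Espinoza (Vice Chair); then Lund (Executive Director).
Among Mbeki, Johansson, Farouk, Amari, Greco and Espinoza, a founding director before not a founding director: Mbeki and Johansson (a founding director) before Farouk, Amari, Greco and Espinoza (not a founding director).
Among Mbeki and Johansson, by date first elected to the board (later first): Mbeki (2016-07-25) before Johansson (2012-11-03).
Among Farouk, Amari, Greco and Espinoza, by date first elected to the board (later first): Farouk (2012-11-03) before Amari (2010-12-22) before Greco (2010-10-22) before Espinoza (2009-09-16).
Full order: Mbeki, Johansson, Farouk, Amari, Greco, Espinoza, Lund.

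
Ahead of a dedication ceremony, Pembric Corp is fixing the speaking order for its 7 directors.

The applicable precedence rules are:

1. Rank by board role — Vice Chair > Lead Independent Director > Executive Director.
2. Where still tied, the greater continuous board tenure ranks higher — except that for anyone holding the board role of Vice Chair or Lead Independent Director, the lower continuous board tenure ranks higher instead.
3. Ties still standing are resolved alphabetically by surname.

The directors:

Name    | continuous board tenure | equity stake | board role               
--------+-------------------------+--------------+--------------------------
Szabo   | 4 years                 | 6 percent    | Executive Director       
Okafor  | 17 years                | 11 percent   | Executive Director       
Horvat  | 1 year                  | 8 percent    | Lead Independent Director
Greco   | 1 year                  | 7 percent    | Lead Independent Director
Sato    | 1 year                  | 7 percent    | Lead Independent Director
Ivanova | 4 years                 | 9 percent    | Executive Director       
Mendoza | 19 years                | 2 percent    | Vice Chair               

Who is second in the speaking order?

Greco

By board role: Mendoza (Vice Chair); then Greco, Horvat and Sato (Lead Independent Director); then Okafor, Ivanova and Szabo (Executive Director).
Greco, Horvat and Sato all have continuous board tenure 1 year, so the next rule applies.
Among Greco, Horvat and Sato, alphabetically by surname: Greco before Horvat before Sato.
Among Okafor, Ivanova and Szabo, by continuous board tenure (higher first): Okafor (17 years) before Ivanova and Szabo (4 years).
Among Ivanova and Szabo, alphabetically by surname: Ivanova before Szabo.
Order: Mendoza, Greco, Horvat, Sato, Okafor, Ivanova, Szabo.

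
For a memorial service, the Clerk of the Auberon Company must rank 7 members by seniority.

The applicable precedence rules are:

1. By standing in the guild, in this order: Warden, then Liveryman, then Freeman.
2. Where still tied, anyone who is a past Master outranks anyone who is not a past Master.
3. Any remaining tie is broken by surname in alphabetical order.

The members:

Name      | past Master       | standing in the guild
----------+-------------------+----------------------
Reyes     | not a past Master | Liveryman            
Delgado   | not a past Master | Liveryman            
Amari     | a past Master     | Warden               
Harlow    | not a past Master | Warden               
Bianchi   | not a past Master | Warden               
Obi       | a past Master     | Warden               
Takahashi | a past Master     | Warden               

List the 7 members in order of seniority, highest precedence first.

Amari, Obi, Takahashi, Bianchi, Harlow, Delgado, Reyes

By standing in the guild: Amari, Obi, Takahashi, Bianchi and Harlow (Warden); then Delgado and Reyes (Liveryman).
Among Amari, Obi, Takahashi, Bianchi and Harlow, a past Master before not a past Master: Amari, Obi and Takahashi (a past Master) before Bianchi and Harlow (not a past Master).
Among Amari, Obi and Takahashi, alphabetically by surname: Amari before Obi before Takahashi.
Among Bianchi and Harlow, alphabetically by surname: Bianchi before Harlow.
Delgado and Reyes are each not a past Master, so the next rule applies.
Among Delgado and Reyes, alphabetically by surname: Delgado before Reyes.
Full order: Amari, Obi, Takahashi, Bianchi, Harlow, Delgado, Reyes.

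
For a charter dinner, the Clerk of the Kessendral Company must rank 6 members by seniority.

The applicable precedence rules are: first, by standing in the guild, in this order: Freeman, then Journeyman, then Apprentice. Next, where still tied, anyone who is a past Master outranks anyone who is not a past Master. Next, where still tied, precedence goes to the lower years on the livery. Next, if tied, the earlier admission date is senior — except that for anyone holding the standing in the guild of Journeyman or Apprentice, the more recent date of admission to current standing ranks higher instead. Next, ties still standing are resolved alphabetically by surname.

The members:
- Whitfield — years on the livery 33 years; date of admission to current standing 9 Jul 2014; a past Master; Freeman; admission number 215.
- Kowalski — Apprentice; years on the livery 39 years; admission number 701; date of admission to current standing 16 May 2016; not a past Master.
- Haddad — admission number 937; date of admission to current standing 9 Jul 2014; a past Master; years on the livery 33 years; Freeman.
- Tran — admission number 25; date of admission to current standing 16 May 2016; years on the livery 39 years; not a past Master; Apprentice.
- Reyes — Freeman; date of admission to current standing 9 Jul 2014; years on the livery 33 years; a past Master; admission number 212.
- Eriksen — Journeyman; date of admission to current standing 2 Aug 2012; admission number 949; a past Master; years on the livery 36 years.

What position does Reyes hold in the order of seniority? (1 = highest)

By standing in the guild: Haddad, Reyes and Whitfield (Freeman); then Eriksen (Journeyman); then Kowalski and Tran (Apprentice).
Haddad, Reyes and Whitfield are each a past Master, so the next rule applies.
Haddad, Reyes and Whitfield all have years on the livery 33 years, so the next rule applies.
Haddad, Reyes and Whitfield all have date of admission to current standing 9 Jul 2014, so the next rule applies.
Among Haddad, Reyes and Whitfield, alphabetically by surname: Haddad before Reyes before Whitfield.
Kowalski and Tran are each not a past Master, so the next rule applies.
Kowalski and Tran both have years on the livery 39 years, so the next rule applies.
Kowalski and Tran both have date of admission to current standing 16 May 2016, so the next rule applies.
Among Kowalski and Tran, alphabetically by surname: Kowalski before Tran.
Order: Haddad, Reyes, Whitfield, Eriksen, Kowalski, Tran. So position 2.

2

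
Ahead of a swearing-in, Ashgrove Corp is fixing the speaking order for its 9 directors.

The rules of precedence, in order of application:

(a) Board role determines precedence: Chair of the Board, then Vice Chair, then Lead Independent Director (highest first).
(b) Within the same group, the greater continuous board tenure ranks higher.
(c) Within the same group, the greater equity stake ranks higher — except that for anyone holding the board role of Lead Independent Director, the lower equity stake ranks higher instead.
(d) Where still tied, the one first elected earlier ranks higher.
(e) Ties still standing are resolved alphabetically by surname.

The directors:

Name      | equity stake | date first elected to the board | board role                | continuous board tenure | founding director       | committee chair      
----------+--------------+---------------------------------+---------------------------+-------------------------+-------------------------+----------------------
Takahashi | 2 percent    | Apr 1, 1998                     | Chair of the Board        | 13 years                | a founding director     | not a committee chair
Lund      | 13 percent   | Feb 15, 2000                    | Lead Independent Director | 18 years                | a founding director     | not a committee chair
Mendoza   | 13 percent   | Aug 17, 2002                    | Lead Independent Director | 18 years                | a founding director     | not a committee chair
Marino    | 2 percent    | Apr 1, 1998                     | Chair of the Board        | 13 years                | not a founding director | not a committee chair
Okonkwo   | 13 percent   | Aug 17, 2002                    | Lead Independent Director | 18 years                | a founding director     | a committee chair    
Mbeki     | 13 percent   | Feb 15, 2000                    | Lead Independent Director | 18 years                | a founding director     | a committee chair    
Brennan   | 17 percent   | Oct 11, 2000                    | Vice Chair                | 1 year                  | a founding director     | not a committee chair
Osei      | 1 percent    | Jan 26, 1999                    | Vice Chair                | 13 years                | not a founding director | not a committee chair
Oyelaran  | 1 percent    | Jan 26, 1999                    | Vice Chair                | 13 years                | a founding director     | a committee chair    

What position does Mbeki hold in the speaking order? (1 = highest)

By board role: Marino and Takahashi (Chair of the Board); then Osei, Oyelaran and Brennan (Vice Chair); then Lund, Mbeki, Mendoza and Okonkwo (Lead Independent Director).
Marino and Takahashi both have continuous board tenure 13 years, so the next rule applies.
Marino and Takahashi both have equity stake 2 percent, so the next rule applies.
Marino and Takahashi both have date first elected to the board Apr 1, 1998, so the next rule applies.
Among Marino and Takahashi, alphabetically by surname: Marino before Takahashi.
Among Osei, Oyelaran and Brennan, by continuous board tenure (higher first): Osei and Oyelaran (13 years) before Brennan (1 year).
Osei and Oyelaran both have equity stake 1 percent, so the next rule applies.
Osei and Oyelaran both have date first elected to the board Jan 26, 1999, so the next rule applies.
Among Osei and Oyelaran, alphabetically by surname: Osei before Oyelaran.
Lund, Mbeki, Mendoza and Okonkwo all have continuous board tenure 18 years, so the next rule applies.
Lund, Mbeki, Mendoza and Okonkwo all have equity stake 13 percent, so the next rule applies.
Among Lund, Mbeki, Mendoza and Okonkwo, by date first elected to the board (earlier first): Lund and Mbeki (Feb 15, 2000) before Mendoza and Okonkwo (Aug 17, 2002).
Among Lund and Mbeki, alphabetically by surname: Lund before Mbeki.
Among Mendoza and Okonkwo, alphabetically by surname: Mendoza before Okonkwo.
Order: Marino, Takahashi, Osei, Oyelaran, Brennan, Lund, Mbeki, Mendoza, Okonkwo. So position 7.

7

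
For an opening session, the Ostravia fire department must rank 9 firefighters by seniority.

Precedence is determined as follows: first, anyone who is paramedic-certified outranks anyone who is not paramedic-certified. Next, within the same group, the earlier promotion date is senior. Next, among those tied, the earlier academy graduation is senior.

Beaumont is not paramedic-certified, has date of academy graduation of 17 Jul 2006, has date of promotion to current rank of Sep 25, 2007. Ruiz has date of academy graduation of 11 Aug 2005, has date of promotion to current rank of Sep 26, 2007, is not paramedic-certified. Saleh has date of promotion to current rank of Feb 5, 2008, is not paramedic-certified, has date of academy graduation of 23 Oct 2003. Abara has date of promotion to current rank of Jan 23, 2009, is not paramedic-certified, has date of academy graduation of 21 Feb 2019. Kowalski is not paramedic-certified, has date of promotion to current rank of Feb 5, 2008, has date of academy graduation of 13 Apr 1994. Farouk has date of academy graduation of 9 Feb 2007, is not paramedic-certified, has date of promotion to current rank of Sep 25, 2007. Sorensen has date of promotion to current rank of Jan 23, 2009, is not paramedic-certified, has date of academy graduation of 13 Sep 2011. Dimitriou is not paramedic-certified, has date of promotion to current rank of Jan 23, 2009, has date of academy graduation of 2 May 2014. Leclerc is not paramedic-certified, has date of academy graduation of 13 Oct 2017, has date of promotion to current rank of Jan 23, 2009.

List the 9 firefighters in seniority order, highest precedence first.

By the first rule: Beaumont, Farouk, Ruiz, Kowalski, Saleh, Sorensen, Dimitriou, Leclerc and Abara (each not paramedic-certified).
Among Beaumont, Farouk, Ruiz, Kowalski, Saleh, Sorensen, Dimitriou, Leclerc and Abara, by date of promotion to current rank (earlier first): Beaumont and Farouk (Sep 25, 2007) before Ruiz (Sep 26, 2007) before Kowalski and Saleh (Feb 5, 2008) before Sorensen, Dimitriou, Leclerc and Abara (Jan 23, 2009).
Among Beaumont and Farouk, by date of academy graduation (earlier first): Beaumont (17 Jul 2006) before Farouk (9 Feb 2007).
Among Kowalski and Saleh, by date of academy graduation (earlier first): Kowalski (13 Apr 1994) before Saleh (23 Oct 2003).
Among Sorensen, Dimitriou, Leclerc and Abara, by date of academy graduation (earlier first): Sorensen (13 Sep 2011) before Dimitriou (2 May 2014) before Leclerc (13 Oct 2017) before Abara (21 Feb 2019).
Full order: Beaumont, Farouk, Ruiz, Kowalski, Saleh, Sorensen, Dimitriou, Leclerc, Abara.

Beaumont, Farouk, Ruiz, Kowalski, Saleh, Sorensen, Dimitriou, Leclerc, Abara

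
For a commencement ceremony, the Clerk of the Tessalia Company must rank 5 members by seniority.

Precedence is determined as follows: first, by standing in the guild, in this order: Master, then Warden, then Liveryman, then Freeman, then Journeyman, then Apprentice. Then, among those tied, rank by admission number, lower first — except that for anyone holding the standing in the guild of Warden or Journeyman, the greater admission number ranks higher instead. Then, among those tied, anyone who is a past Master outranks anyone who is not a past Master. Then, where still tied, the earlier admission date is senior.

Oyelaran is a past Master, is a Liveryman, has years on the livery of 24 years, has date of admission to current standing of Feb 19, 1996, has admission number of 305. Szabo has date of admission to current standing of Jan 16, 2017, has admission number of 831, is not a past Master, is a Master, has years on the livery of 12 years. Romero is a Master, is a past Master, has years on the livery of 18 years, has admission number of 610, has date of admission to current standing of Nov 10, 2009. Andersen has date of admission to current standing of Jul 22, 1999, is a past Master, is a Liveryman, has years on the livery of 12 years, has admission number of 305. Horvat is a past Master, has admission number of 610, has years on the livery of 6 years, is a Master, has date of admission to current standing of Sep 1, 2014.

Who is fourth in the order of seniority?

By standing in the guild: Romero, Horvat and Szabo (Master); then Oyelaran and Andersen (Liveryman).
Among Romero, Horvat and Szabo, by admission number (lower first): Romero and Horvat (610) before Szabo (831).
Romero and Horvat are each a past Master, so the next rule applies.
Among Romero and Horvat, by date of admission to current standing (earlier first): Romero (Nov 10, 2009) before Horvat (Sep 1, 2014).
Oyelaran and Andersen both have admission number 305, so the next rule applies.
Oyelaran and Andersen are each a past Master, so the next rule applies.
Among Oyelaran and Andersen, by date of admission to current standing (earlier first): Oyelaran (Feb 19, 1996) before Andersen (Jul 22, 1999).
Order: Romero, Horvat, Szabo, Oyelaran, Andersen.

Oyelaran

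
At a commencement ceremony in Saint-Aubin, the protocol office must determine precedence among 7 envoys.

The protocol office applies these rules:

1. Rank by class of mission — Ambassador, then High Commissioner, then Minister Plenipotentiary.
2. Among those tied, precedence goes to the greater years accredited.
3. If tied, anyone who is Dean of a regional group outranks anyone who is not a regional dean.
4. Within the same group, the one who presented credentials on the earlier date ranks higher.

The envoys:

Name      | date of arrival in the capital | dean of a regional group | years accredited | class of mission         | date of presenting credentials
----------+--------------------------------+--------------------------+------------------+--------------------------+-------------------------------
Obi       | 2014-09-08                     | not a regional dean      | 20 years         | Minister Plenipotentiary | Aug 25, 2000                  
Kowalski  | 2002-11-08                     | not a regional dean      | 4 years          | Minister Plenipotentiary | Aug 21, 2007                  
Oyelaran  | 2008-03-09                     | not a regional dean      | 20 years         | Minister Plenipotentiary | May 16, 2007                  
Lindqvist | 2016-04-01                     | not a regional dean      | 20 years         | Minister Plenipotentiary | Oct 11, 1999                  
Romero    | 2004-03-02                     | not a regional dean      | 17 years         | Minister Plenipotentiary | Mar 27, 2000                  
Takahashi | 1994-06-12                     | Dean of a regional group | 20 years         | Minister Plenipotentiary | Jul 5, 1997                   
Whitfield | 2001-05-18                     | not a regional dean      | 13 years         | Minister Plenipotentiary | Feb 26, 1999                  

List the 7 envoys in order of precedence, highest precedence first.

Takahashi, Lindqvist, Obi, Oyelaran, Romero, Whitfield, Kowalski

By class of mission: Takahashi, Lindqvist, Obi, Oyelaran, Romero, Whitfield and Kowalski (Minister Plenipotentiary).
Among Takahashi, Lindqvist, Obi, Oyelaran, Romero, Whitfield and Kowalski, by years accredited (higher first): Takahashi, Lindqvist, Obi and Oyelaran (20 years) before Romero (17 years) before Whitfield (13 years) before Kowalski (4 years).
Among Takahashi, Lindqvist, Obi and Oyelaran, Dean of a regional group before not a regional dean: Takahashi (Dean of a regional group) before Lindqvist, Obi and Oyelaran (not a regional dean).
Among Lindqvist, Obi and Oyelaran, by date of presenting credentials (earlier first): Lindqvist (Oct 11, 1999) before Obi (Aug 25, 2000) before Oyelaran (May 16, 2007).
Full order: Takahashi, Lindqvist, Obi, Oyelaran, Romero, Whitfield, Kowalski.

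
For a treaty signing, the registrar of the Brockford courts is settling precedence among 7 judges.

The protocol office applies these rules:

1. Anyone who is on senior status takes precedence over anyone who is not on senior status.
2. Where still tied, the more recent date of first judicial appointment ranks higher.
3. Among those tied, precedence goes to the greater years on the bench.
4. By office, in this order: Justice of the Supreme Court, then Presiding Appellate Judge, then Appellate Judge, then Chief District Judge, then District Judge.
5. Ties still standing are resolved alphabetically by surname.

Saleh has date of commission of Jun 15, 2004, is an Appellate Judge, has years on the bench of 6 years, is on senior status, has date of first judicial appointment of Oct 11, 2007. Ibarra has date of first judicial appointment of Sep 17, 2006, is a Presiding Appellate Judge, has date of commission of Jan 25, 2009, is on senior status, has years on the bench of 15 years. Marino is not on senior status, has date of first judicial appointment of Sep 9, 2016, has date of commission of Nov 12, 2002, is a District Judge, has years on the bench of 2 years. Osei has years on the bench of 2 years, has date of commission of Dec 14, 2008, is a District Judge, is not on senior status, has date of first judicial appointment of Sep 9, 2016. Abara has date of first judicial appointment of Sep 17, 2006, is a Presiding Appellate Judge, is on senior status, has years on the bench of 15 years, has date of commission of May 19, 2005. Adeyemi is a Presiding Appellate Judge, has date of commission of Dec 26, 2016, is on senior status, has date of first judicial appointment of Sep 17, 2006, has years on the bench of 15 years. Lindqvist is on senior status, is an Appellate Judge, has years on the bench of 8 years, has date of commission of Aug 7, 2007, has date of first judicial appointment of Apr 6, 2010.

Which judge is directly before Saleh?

By the first rule: Lindqvist, Saleh, Abara, Adeyemi and Ibarra (each on senior status); then Marino and Osei (both not on senior status).
Among Lindqvist, Saleh, Abara, Adeyemi and Ibarra, by date of first judicial appointment (later first): Lindqvist (Apr 6, 2010) before Saleh (Oct 11, 2007) before Abara, Adeyemi and Ibarra (Sep 17, 2006).
Abara, Adeyemi and Ibarra all have years on the bench 15 years, so the next rule applies.
Abara, Adeyemi and Ibarra are each Presiding Appellate Judge, so the next rule applies.
Among Abara, Adeyemi and Ibarra, alphabetically by surname: Abara before Adeyemi before Ibarra.
Marino and Osei both have date of first judicial appointment Sep 9, 2016, so the next rule applies.
Marino and Osei both have years on the bench 2 years, so the next rule applies.
Marino and Osei are each District Judge, so the next rule applies.
Among Marino and Osei, alphabetically by surname: Marino before Osei.
Order: Lindqvist, Saleh, Abara, Adeyemi, Ibarra, Marino, Osei.

Lindqvist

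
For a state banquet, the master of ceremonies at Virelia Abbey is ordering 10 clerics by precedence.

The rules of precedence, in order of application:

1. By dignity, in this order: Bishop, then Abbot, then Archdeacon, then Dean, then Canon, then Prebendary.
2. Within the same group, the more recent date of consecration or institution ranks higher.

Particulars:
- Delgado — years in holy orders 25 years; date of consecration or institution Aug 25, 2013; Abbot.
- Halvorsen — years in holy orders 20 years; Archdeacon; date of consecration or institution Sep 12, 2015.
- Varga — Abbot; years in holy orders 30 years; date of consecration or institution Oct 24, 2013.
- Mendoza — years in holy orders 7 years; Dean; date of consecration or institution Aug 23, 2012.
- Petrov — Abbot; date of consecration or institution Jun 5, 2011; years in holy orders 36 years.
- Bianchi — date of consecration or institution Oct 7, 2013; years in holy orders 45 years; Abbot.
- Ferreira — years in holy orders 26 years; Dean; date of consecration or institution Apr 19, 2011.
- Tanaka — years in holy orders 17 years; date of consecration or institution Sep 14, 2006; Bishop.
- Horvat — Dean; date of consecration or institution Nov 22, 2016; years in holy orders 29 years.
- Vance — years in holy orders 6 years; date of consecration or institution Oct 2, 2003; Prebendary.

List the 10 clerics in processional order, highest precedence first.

Tanaka, Varga, Bianchi, Delgado, Petrov, Halvorsen, Horvat, Mendoza, Ferreira, Vance

By dignity: Tanaka (Bishop); then Varga, Bianchi, Delgado and Petrov (Abbot); then Halvorsen (Archdeacon); then Horvat, Mendoza and Ferreira (Dean); then Vance (Prebendary).
Among Varga, Bianchi, Delgado and Petrov, by date of consecration or institution (later first): Varga (Oct 24, 2013) before Bianchi (Oct 7, 2013) before Delgado (Aug 25, 2013) before Petrov (Jun 5, 2011).
Among Horvat, Mendoza and Ferreira, by date of consecration or institution (later first): Horvat (Nov 22, 2016) before Mendoza (Aug 23, 2012) before Ferreira (Apr 19, 2011).
Full order: Tanaka, Varga, Bianchi, Delgado, Petrov, Halvorsen, Horvat, Mendoza, Ferreira, Vance.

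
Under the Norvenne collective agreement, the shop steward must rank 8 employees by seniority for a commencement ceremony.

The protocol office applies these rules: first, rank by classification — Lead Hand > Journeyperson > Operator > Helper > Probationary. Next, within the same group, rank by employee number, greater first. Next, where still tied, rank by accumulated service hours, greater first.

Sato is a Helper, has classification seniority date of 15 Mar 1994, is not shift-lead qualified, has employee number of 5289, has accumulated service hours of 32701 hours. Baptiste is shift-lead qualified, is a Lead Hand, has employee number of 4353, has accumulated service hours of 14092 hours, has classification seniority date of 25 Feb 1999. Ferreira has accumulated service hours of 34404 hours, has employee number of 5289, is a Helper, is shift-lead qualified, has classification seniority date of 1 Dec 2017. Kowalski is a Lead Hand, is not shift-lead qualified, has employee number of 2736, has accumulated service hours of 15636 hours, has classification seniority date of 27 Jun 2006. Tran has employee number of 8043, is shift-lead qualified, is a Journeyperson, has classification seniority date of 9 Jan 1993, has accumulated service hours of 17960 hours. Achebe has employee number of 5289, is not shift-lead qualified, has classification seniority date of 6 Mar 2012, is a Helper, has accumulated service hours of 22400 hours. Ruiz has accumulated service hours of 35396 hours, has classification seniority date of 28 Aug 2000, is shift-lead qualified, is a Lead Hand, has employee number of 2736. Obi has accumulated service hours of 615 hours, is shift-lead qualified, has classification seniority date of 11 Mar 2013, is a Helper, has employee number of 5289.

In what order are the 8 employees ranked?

By classification: Baptiste, Ruiz and Kowalski (Lead Hand); then Tran (Journeyperson); then Ferreira, Sato, Achebe and Obi (Helper).
Among Baptiste, Ruiz and Kowalski, by employee number (higher first): Baptiste (4353) before Ruiz and Kowalski (2736).
Among Ruiz and Kowalski, by accumulated service hours (higher first): Ruiz (35396 hours) before Kowalski (15636 hours).
Ferreira, Sato, Achebe and Obi all have employee number 5289, so the next rule applies.
Among Ferreira, Sato, Achebe and Obi, by accumulated service hours (higher first): Ferreira (34404 hours) before Sato (32701 hours) before Achebe (22400 hours) before Obi (615 hours).
Full order: Baptiste, Ruiz, Kowalski, Tran, Ferreira, Sato, Achebe, Obi.

Baptiste, Ruiz, Kowalski, Tran, Ferreira, Sato, Achebe, Obi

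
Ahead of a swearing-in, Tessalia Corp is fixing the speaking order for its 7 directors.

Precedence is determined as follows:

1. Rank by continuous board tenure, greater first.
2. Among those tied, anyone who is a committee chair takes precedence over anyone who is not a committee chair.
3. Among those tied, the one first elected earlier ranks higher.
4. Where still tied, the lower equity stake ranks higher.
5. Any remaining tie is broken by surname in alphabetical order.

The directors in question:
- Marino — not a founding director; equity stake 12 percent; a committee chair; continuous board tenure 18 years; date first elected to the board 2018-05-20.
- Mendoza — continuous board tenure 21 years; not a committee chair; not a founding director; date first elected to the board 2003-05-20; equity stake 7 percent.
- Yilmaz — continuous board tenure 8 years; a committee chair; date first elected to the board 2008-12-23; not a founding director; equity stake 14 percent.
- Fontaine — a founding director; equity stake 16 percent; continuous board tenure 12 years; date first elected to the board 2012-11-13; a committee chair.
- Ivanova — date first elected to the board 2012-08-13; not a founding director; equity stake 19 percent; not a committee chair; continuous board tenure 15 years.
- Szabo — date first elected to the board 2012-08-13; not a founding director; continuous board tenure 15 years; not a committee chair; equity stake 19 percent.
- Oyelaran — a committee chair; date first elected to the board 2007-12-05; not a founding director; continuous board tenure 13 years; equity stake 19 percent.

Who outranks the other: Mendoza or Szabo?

Mendoza

By continuous board tenure (higher first): Mendoza (21 years); then Marino (18 years); then Ivanova and Szabo (both 15 years); then Oyelaran (13 years); then Fontaine (12 years); then Yilmaz (8 years).
Ivanova and Szabo are each not a committee chair, so the next rule applies.
Ivanova and Szabo both have date first elected to the board 2012-08-13, so the next rule applies.
Ivanova and Szabo both have equity stake 19 percent, so the next rule applies.
Among Ivanova and Szabo, alphabetically by surname: Ivanova before Szabo.
So Mendoza takes precedence.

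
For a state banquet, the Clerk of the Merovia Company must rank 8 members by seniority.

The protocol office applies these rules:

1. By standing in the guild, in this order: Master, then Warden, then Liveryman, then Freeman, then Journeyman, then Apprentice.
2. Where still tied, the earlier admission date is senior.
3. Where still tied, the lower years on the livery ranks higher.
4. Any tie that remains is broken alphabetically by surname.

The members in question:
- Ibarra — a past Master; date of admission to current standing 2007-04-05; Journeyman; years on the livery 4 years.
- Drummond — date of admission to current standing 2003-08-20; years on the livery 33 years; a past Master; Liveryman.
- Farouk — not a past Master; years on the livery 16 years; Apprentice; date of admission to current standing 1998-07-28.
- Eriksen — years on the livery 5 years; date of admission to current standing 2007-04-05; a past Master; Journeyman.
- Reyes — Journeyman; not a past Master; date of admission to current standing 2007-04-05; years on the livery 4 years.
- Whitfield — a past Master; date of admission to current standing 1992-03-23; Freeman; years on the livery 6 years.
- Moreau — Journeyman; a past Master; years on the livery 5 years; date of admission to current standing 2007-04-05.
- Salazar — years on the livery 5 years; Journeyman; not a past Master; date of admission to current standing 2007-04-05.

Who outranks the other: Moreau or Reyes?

By standing in the guild: Drummond (Liveryman); then Whitfield (Freeman); then Ibarra, Reyes, Eriksen, Moreau and Salazar (Journeyman); then Farouk (Apprentice).
Ibarra, Reyes, Eriksen, Moreau and Salazar all have date of admission to current standing 2007-04-05, so the next rule applies.
Among Ibarra, Reyes, Eriksen, Moreau and Salazar, by years on the livery (lower first): Ibarra and Reyes (4 years) before Eriksen, Moreau and Salazar (5 years).
Among Ibarra and Reyes, alphabetically by surname: Ibarra before Reyes.
Among Eriksen, Moreau and Salazar, alphabetically by surname: Eriksen before Moreau before Salazar.
So Reyes takes precedence.

Reyes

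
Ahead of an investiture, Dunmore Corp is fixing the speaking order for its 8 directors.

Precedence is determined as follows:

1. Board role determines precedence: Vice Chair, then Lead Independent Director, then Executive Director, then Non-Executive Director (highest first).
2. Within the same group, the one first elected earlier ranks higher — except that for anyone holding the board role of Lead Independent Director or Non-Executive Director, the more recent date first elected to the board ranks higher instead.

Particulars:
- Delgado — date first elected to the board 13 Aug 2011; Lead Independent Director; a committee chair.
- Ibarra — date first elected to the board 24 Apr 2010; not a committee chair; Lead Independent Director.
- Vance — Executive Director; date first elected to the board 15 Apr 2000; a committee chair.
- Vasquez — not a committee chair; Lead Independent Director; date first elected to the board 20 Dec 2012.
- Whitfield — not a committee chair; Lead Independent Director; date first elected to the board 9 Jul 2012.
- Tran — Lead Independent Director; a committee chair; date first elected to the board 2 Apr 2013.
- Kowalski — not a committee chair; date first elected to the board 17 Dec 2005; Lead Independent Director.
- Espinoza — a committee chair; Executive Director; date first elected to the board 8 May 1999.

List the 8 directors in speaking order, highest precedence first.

Tran, Vasquez, Whitfield, Delgado, Ibarra, Kowalski, Espinoza, Vance

By board role: Tran, Vasquez, Whitfield, Delgado, Ibarra and Kowalski (Lead Independent Director); then Espinoza and Vance (Executive Director).
Among Tran, Vasquez, Whitfield, Delgado, Ibarra and Kowalski, by date first elected to the board (later first) (reversed rule for this group): Tran (2 Apr 2013) before Vasquez (20 Dec 2012) before Whitfield (9 Jul 2012) before Delgado (13 Aug 2011) before Ibarra (24 Apr 2010) before Kowalski (17 Dec 2005).
Among Espinoza and Vance, by date first elected to the board (earlier first): Espinoza (8 May 1999) before Vance (15 Apr 2000).
Full order: Tran, Vasquez, Whitfield, Delgado, Ibarra, Kowalski, Espinoza, Vance.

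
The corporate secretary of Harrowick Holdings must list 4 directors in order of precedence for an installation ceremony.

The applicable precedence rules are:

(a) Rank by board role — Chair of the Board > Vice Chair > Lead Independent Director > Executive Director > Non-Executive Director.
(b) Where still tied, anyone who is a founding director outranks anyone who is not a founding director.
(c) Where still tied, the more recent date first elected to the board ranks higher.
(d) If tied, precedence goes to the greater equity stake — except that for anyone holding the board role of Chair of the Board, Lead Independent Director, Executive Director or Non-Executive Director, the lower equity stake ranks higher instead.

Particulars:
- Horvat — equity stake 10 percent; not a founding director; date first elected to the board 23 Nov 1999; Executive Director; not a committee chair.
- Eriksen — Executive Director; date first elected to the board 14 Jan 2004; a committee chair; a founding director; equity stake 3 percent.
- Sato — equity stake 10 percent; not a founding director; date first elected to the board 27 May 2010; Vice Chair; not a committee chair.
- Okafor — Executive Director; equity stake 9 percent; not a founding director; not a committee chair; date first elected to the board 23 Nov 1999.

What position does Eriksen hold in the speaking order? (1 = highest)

2

By board role: Sato (Vice Chair); then Eriksen, Okafor and Horvat (Executive Director).
Among Eriksen, Okafor and Horvat, a founding director before not a founding director: Eriksen (a founding director) before Okafor and Horvat (not a founding director).
Okafor and Horvat both have date first elected to the board 23 Nov 1999, so the next rule applies.
Among Okafor and Horvat, by equity stake (lower first) (reversed rule for this group): Okafor (9 percent) before Horvat (10 percent).
Order: Sato, Eriksen, Okafor, Horvat. So position 2.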